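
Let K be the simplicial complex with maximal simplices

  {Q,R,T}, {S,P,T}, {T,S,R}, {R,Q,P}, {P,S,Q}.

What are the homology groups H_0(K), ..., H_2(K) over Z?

Take the total order P < Q < R < S < T on the vertex set. Then K (dimension 2) consists of the simplices:

  0-simplices (5): P, Q, R, S, T
  1-simplices (10): PQ, PR, PS, PT, QR, QS, QT, RS, RT, ST
  2-simplices (5): PQR, PQS, PST, QRT, RST

giving chain groups C_0 ≅ Z^5, C_1 ≅ Z^10, C_2 ≅ Z^5.

Boundary ∂_1: C_1 → C_0 sends each edge [p,q] (with p < q) to q − p. For instance
  ∂ST = T − S.
This gives a 5×10 integer matrix of rank 4; reducing to Smith normal form yields diagonal entries (1,1,1,1).

∂_2: C_2 → C_1 maps a triangle to the signed sum of its edges. For instance
  ∂QRT = RT − QT + QR,
  ∂PST = ST − PT + PS.
This gives a 10×5 integer matrix of rank 5; reducing to Smith normal form yields diagonal entries (1,1,1,1,1).

Computing H_k = (kernel of ∂_k) / (image of ∂_{k+1}):

  H_0: rank C_0 − rank ∂_1 = 5 − 4 = 1, and the invariant factors of ∂_1 are all 1, so H_0 ≅ Z.
  H_1: rank ker ∂_1 − rank ∂_2 = (10 − 4) − 5 = 1, and the invariant factors of ∂_2 are all 1, so H_1 ≅ Z.
  H_2: rank ker ∂_2 − rank ∂_3 = (5 − 5) − 0 = 0, and there is no ∂_3, so H_2 ≅ 0.

(K is a triangulation of the Möbius band.)

H_0 = Z,  H_1 = Z,  H_2 = 0.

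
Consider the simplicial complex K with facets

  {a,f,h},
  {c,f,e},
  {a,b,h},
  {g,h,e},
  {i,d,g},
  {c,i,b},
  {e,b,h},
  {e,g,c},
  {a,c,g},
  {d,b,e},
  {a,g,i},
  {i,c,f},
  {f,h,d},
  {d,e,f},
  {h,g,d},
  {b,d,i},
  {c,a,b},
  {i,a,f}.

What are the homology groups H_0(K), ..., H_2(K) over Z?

H_0 = Z,  H_1 = Z ⊕ Z/2Z,  H_2 = 0.

Order the vertices as a < b < c < d < e < f < g < h < i. Listing each simplex with vertices in this order, K has dimension 2 with simplices:

  0-simplices (9): a, b, c, d, e, f, g, h, i
  1-simplices (27): ab, ac, af, ag, ah, ai, bc, bd, be, bh, bi, ce, cf, cg, ci, de, df, dg, dh, di, ef, eg, eh, fh, fi, gh, gi
  2-simplices (18): abc, abh, acg, afh, afi, agi, bci, bde, bdi, beh, cef, ceg, cfi, def, dfh, dgh, dgi, egh

giving chain groups C_0 ≅ Z^9, C_1 ≅ Z^27, C_2 ≅ Z^18.

The boundary map ∂_1: C_1 → C_0 is given by ∂[p,q] = [q] − [p].
The 9×27 boundary matrix has rank 8 and Smith normal form diag(1,1,1,1,1,1,1,1).

Boundary ∂_2: C_2 → C_1 maps a triangle to the signed sum of its edges. For instance
  ∂cfi = fi − ci + cf,
  ∂bci = ci − bi + bc.
This gives a 27×18 integer matrix of rank 18; reducing to Smith normal form yields diagonal entries (1,1,1,1,1,1,1,1,1,1,1,1,1,1,1,1,1,2).

From H_k ≅ ker(∂_k) / im(∂_{k+1}) we obtain:

  H_0: rank C_0 − rank ∂_1 = 9 − 8 = 1, and the invariant factors of ∂_1 are all 1, so H_0 ≅ Z.
  H_1: rank ker ∂_1 − rank ∂_2 = (27 − 8) − 18 = 1, and ∂_2 has invariant factor 2 > 1, so H_1 ≅ Z ⊕ Z/2Z.
  H_2: rank ker ∂_2 − rank ∂_3 = (18 − 18) − 0 = 0, and there is no ∂_3, so H_2 ≅ 0.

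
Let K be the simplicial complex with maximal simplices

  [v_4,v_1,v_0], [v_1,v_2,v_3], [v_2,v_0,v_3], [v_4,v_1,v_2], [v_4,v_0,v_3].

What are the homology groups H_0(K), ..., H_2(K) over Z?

Take the total order v_0 < v_1 < v_2 < v_3 < v_4 on the vertex set. Then K (dimension 2) consists of the simplices:

  0-simplices (5): [v_0], [v_1], [v_2], [v_3], [v_4]
  1-simplices (10): [v_0,v_1], [v_0,v_2], [v_0,v_3], [v_0,v_4], [v_1,v_2], [v_1,v_3], [v_1,v_4], [v_2,v_3], [v_2,v_4], [v_3,v_4]
  2-simplices (5): [v_0,v_1,v_4], [v_0,v_2,v_3], [v_0,v_3,v_4], [v_1,v_2,v_3], [v_1,v_2,v_4]

so the chain groups are C_0 ≅ Z^5, C_1 ≅ Z^10, C_2 ≅ Z^5.

∂_1: C_1 → C_0 is given by ∂[p,q] = [q] − [p]. For instance
  ∂[v_3,v_4] = [v_4] − [v_3].
As a 5×10 matrix over Z this has rank 4, with invariant factors (1,1,1,1).

∂_2: C_2 → C_1 sends each 2-simplex [p,q,r] to [q,r] − [p,r] + [p,q]. For instance
  ∂[v_0,v_1,v_4] = [v_1,v_4] − [v_0,v_4] + [v_0,v_1],
  ∂[v_0,v_2,v_3] = [v_2,v_3] − [v_0,v_3] + [v_0,v_2].
The resulting 10×5 matrix has rank 5, and its Smith normal form has invariant factors (1,1,1,1,1).

From H_k ≅ ker(∂_k) / im(∂_{k+1}) we obtain:

  H_0: rank C_0 − rank ∂_1 = 5 − 4 = 1, and the invariant factors of ∂_1 are all 1, so H_0 = Z.
  H_1: rank ker ∂_1 − rank ∂_2 = (10 − 4) − 5 = 1, and the invariant factors of ∂_2 are all 1, so H_1 = Z.
  H_2: rank ker ∂_2 − rank ∂_3 = (5 − 5) − 0 = 0, and there is no ∂_3, so H_2 = 0.

As a check, the Euler characteristic is 5 − 10 + 5 = 0, which agrees with 1 − 1 + 0 = 0.

H_0 = Z,  H_1 = Z,  H_2 = 0.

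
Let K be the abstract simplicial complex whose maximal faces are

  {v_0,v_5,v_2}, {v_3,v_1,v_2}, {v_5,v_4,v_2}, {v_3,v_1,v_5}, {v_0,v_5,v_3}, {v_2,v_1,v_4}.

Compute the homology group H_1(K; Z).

K has 6 vertices, 12 edges, 6 triangles.
rank ∂_1 = 5, rank ∂_2 = 6 ⇒ b_1 = 12 − 5 − 6 = 1; all invariant factors of ∂_2 are 1 so no torsion. So H_1 = Z.

H_1 ≅ Z.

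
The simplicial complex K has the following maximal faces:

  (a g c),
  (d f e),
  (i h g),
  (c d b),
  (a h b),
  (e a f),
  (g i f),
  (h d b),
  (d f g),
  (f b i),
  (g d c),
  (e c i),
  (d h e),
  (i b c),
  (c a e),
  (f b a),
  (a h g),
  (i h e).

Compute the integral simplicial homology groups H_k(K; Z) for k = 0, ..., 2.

Take the total order a < b < c < d < e < f < g < h < i on the vertex set. Then K (dimension 2) consists of the simplices:

  0-simplices (9): a, b, c, d, e, f, g, h, i
  1-simplices (27): ab, ac, ae, af, ag, ah, bc, bd, bf, bh, bi, cd, ce, cg, ci, de, df, dg, dh, ef, eh, ei, fg, fi, gh, gi, hi
  2-simplices (18): abf, abh, ace, acg, aef, agh, bcd, bci, bdh, bfi, cdg, cei, def, deh, dfg, ehi, fgi, ghi

giving chain groups C_0 ≅ Z^9, C_1 ≅ Z^27, C_2 ≅ Z^18.

The boundary map ∂_1: C_1 → C_0 sends each edge [p,q] (with p < q) to q − p. For instance
  ∂de = e − d.
The resulting 9×27 matrix has rank 8, and its Smith normal form has invariant factors (1,1,1,1,1,1,1,1).

Boundary ∂_2: C_2 → C_1 maps a triangle to the signed sum of its edges. For instance
  ∂deh = eh − dh + de,
  ∂bfi = fi − bi + bf.
This gives a 27×18 integer matrix of rank 17; reducing to Smith normal form yields diagonal entries (1,1,1,1,1,1,1,1,1,1,1,1,1,1,1,1,1).

From H_k ≅ ker(∂_k) / im(∂_{k+1}) we obtain:

  H_0: rank C_0 − rank ∂_1 = 9 − 8 = 1, and the invariant factors of ∂_1 are all 1, so H_0 = Z.
  H_1: rank ker ∂_1 − rank ∂_2 = (27 − 8) − 17 = 2, and the invariant factors of ∂_2 are all 1, so H_1 = Z^2.
  H_2: rank ker ∂_2 − rank ∂_3 = (18 − 17) − 0 = 1, and there is no ∂_3, so H_2 = Z.

H_0 = Z,  H_1 = Z^2,  H_2 = Z.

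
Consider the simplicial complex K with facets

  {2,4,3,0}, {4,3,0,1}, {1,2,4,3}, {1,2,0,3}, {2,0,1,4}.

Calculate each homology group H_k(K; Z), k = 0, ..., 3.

We work with the vertex ordering 0 < 1 < 2 < 3 < 4. The simplices of K, each written with vertices in increasing order, are:

  0-simplices (5): [0], [1], [2], [3], [4]
  1-simplices (10): [0,1], [0,2], [0,3], [0,4], [1,2], [1,3], [1,4], [2,3], [2,4], [3,4]
  2-simplices (10): [0,1,2], [0,1,3], [0,1,4], [0,2,3], [0,2,4], [0,3,4], [1,2,3], [1,2,4], [1,3,4], [2,3,4]
  3-simplices (5): [0,1,2,3], [0,1,2,4], [0,1,3,4], [0,2,3,4], [1,2,3,4]

so the chain groups are C_0 ≅ Z^5, C_1 ≅ Z^10, C_2 ≅ Z^10, C_3 ≅ Z^5.

Boundary ∂_1: C_1 → C_0 maps an edge to its endpoints' difference, ∂[p,q] = q − p. For instance
  ∂[1,3] = [3] − [1].
As a 5×10 matrix over Z this has rank 4, with invariant factors (1,1,1,1).

Boundary ∂_2: C_2 → C_1 sends each 2-simplex [p,q,r] to [q,r] − [p,r] + [p,q]. For instance
  ∂[1,2,4] = [2,4] − [1,4] + [1,2],
  ∂[0,1,4] = [1,4] − [0,4] + [0,1].
The resulting 10×10 matrix has rank 6, and its Smith normal form has invariant factors (1,1,1,1,1,1).

Boundary ∂_3: C_3 → C_2 sends each 3-simplex σ to the alternating sum Σ_i (−1)^i (σ with its i-th vertex removed). For instance
  ∂[1,2,3,4] = [2,3,4] − [1,3,4] + [1,2,4] − [1,2,3],
  ∂[0,1,2,4] = [1,2,4] − [0,2,4] + [0,1,4] − [0,1,2].
As a 10×5 matrix over Z this has rank 4, with invariant factors (1,1,1,1).

Reading off H_k = ker ∂_k / im ∂_{k+1}:

  H_0: rank C_0 − rank ∂_1 = 5 − 4 = 1, and the invariant factors of ∂_1 are all 1, so H_0 = Z.
  H_1: rank ker ∂_1 − rank ∂_2 = (10 − 4) − 6 = 0, and the invariant factors of ∂_2 are all 1, so H_1 = 0.
  H_2: rank ker ∂_2 − rank ∂_3 = (10 − 6) − 4 = 0, and the invariant factors of ∂_3 are all 1, so H_2 = 0.
  H_3: rank ker ∂_3 − rank ∂_4 = (5 − 4) − 0 = 1, and there is no ∂_4, so H_3 = Z.

(K is a triangulation of the 3-sphere S^3.)

H_0 = Z,  H_1 = 0,  H_2 = 0,  H_3 = Z.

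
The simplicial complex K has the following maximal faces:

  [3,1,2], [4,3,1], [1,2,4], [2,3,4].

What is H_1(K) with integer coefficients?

We work with the vertex ordering 1 < 2 < 3 < 4. The simplices of K, each written with vertices in increasing order, are:

  0-simplices (4): [1], [2], [3], [4]
  1-simplices (6): [1,2], [1,3], [1,4], [2,3], [2,4], [3,4]
  2-simplices (4): [1,2,3], [1,2,4], [1,3,4], [2,3,4]

Hence C_0 ≅ Z^4, C_1 ≅ Z^6, C_2 ≅ Z^4.

The boundary map ∂_1: C_1 → C_0 maps an edge to its endpoints' difference, ∂[p,q] = q − p. For instance
  ∂[1,2] = [2] − [1].
The resulting 4×6 matrix has rank 3, and its Smith normal form has invariant factors (1,1,1).

The boundary map ∂_2: C_2 → C_1 sends each 2-simplex [p,q,r] to [q,r] − [p,r] + [p,q]. For instance
  ∂[1,2,3] = [2,3] − [1,3] + [1,2],
  ∂[1,2,4] = [2,4] − [1,4] + [1,2].
The 6×4 boundary matrix has rank 3 and Smith normal form diag(1,1,1).

From H_k ≅ ker(∂_k) / im(∂_{k+1}) we obtain:

  H_1: rank ker ∂_1 − rank ∂_2 = (6 − 3) − 3 = 0, and the invariant factors of ∂_2 are all 1, so H_1 ≅ 0.

H_1 ≅ 0.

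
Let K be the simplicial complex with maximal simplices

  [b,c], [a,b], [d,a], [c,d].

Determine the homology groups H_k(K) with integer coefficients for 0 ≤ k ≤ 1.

Order the vertices as a < b < c < d. Listing each simplex with vertices in this order, K has dimension 1 with simplices:

  0-simplices (4): a, b, c, d
  1-simplices (4): ab, ad, bc, cd

giving chain groups C_0 ≅ Z^4, C_1 ≅ Z^4.

Boundary ∂_1: C_1 → C_0 maps an edge to its endpoints' difference, ∂[p,q] = q − p.
This gives a 4×4 integer matrix of rank 3; reducing to Smith normal form yields diagonal entries (1,1,1).

Now H_k = ker ∂_k / im ∂_{k+1}, so:

  H_0: rank C_0 − rank ∂_1 = 4 − 3 = 1, and the invariant factors of ∂_1 are all 1, so H_0 = Z.
  H_1: rank ker ∂_1 − rank ∂_2 = (4 − 3) − 0 = 1, and there is no ∂_2, so H_1 = Z.

(K is a triangulation of the circle S^1.)

H_0 = Z,  H_1 = Z.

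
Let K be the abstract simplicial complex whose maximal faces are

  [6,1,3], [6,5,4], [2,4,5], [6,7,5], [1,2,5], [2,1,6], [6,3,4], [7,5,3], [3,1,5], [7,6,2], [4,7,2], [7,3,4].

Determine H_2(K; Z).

Take the total order 1 < 2 < 3 < 4 < 5 < 6 < 7 on the vertex set. Then K (dimension 2) consists of the simplices:

  0-simplices (7): [1], [2], [3], [4], [5], [6], [7]
  1-simplices (18): [1,2], [1,3], [1,5], [1,6], [2,4], [2,5], [2,6], [2,7], [3,4], [3,5], [3,6], [3,7], [4,5], [4,6], [4,7], [5,6], [5,7], [6,7]
  2-simplices (12): [1,2,5], [1,2,6], [1,3,5], [1,3,6], [2,4,5], [2,4,7], [2,6,7], [3,4,6], [3,4,7], [3,5,7], [4,5,6], [5,6,7]

giving chain groups C_0 ≅ Z^7, C_1 ≅ Z^18, C_2 ≅ Z^12.

∂_1: C_1 → C_0 is given by ∂[p,q] = [q] − [p].
The 7×18 boundary matrix has rank 6 and Smith normal form diag(1,1,1,1,1,1).

∂_2: C_2 → C_1 maps a triangle to the signed sum of its edges. For instance
  ∂[1,2,6] = [2,6] − [1,6] + [1,2],
  ∂[3,4,6] = [4,6] − [3,6] + [3,4].
The resulting 18×12 matrix has rank 12, and its Smith normal form has invariant factors (1,1,1,1,1,1,1,1,1,1,1,2).

Reading off H_k = ker ∂_k / im ∂_{k+1}:

  H_2: rank ker ∂_2 − rank ∂_3 = (12 − 12) − 0 = 0, and there is no ∂_3, so H_2 = 0.

H_2 = 0.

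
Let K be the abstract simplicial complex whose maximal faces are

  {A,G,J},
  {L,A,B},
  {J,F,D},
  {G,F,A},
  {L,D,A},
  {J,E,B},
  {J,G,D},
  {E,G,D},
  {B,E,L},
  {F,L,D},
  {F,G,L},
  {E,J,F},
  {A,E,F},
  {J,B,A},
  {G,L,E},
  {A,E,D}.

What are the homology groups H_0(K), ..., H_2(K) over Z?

Take the total order A < B < D < E < F < G < J < L on the vertex set. Then K (dimension 2) consists of the simplices:

  0-simplices (8): A, B, D, E, F, G, J, L
  1-simplices (24): AB, AD, AE, AF, AG, AJ, AL, BE, BJ, BL, DE, DF, DG, DJ, DL, EF, EG, EJ, EL, FG, FJ, FL, GJ, GL
  2-simplices (16): ABJ, ABL, ADE, ADL, AEF, AFG, AGJ, BEJ, BEL, DEG, DFJ, DFL, DGJ, EFJ, EGL, FGL

Hence C_0 ≅ Z^8, C_1 ≅ Z^24, C_2 ≅ Z^16.

Boundary ∂_1: C_1 → C_0 maps an edge to its endpoints' difference, ∂[p,q] = q − p.
The 8×24 boundary matrix has rank 7 and Smith normal form diag(1,1,1,1,1,1,1).

∂_2: C_2 → C_1 acts by ∂[p,q,r] = [q,r] − [p,r] + [p,q]. For instance
  ∂DEG = EG − DG + DE,
  ∂DFJ = FJ − DJ + DF.
As a 24×16 matrix over Z this has rank 15, with invariant factors (1,1,1,1,1,1,1,1,1,1,1,1,1,1,1).

Computing H_k = (kernel of ∂_k) / (image of ∂_{k+1}):

  H_0: rank C_0 − rank ∂_1 = 8 − 7 = 1, and the invariant factors of ∂_1 are all 1, so H_0 = Z.
  H_1: rank ker ∂_1 − rank ∂_2 = (24 − 7) − 15 = 2, and the invariant factors of ∂_2 are all 1, so H_1 = Z^2.
  H_2: rank ker ∂_2 − rank ∂_3 = (16 − 15) − 0 = 1, and there is no ∂_3, so H_2 = Z.

H_0 = Z,  H_1 = Z^2,  H_2 = Z.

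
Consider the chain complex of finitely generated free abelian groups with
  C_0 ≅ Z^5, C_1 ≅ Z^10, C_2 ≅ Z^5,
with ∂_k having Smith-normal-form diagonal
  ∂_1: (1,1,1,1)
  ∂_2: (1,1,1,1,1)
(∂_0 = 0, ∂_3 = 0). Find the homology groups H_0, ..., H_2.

H_0 ≅ Z,  H_1 ≅ Z,  H_2 = 0.

H_0: b_0 = 5 − 0 − 4 = 1; torsion from ∂_1 factors > 1: none. So H_0 ≅ Z.
H_1: b_1 = 10 − 4 − 5 = 1; torsion from ∂_2 factors > 1: none. So H_1 ≅ Z.
H_2: b_2 = 5 − 5 − 0 = 0; torsion from ∂_3 factors > 1: none. So H_2 ≅ 0.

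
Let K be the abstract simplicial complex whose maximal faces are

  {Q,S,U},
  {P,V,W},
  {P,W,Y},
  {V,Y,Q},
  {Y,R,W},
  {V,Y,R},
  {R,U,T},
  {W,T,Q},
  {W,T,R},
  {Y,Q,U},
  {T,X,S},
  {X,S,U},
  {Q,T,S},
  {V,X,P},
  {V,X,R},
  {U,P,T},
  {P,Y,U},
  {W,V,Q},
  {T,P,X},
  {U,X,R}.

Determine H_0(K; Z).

H_0 = Z.

Order the vertices as P < Q < R < S < T < U < V < W < X < Y. Listing each simplex with vertices in this order, K has dimension 2 with simplices:

  0-simplices (10): P, Q, R, S, T, U, V, W, X, Y
  1-simplices (30): PT, PU, PV, PW, PX, PY, QS, QT, QU, QV, QW, QY, RT, RU, RV, RW, RX, RY, ST, SU, SX, TU, TW, TX, UX, UY, VW, VX, VY, WY
  2-simplices (20): PTU, PTX, PUY, PVW, PVX, PWY, QST, QSU, QTW, QUY, QVW, QVY, RTU, RTW, RUX, RVX, RVY, RWY, STX, SUX

giving chain groups C_0 ≅ Z^10, C_1 ≅ Z^30, C_2 ≅ Z^20.

∂_1: C_1 → C_0 maps an edge to its endpoints' difference, ∂[p,q] = q − p.
The 10×30 boundary matrix has rank 9 and Smith normal form diag(1,1,1,1,1,1,1,1,1).

Boundary ∂_2: C_2 → C_1 acts by ∂[p,q,r] = [q,r] − [p,r] + [p,q]. For instance
  ∂RWY = WY − RY + RW,
  ∂SUX = UX − SX + SU.
This gives a 30×20 integer matrix of rank 20; reducing to Smith normal form yields diagonal entries (1,1,1,1,1,1,1,1,1,1,1,1,1,1,1,1,1,1,1,2).

Now H_k = ker ∂_k / im ∂_{k+1}, so:

  H_0: rank C_0 − rank ∂_1 = 10 − 9 = 1, and the invariant factors of ∂_1 are all 1, so H_0 = Z.

(K is a triangulation of the Klein bottle.)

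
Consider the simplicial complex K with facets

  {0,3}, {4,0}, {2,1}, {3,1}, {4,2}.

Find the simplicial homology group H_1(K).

H_1 = Z.

Take the total order 0 < 1 < 2 < 3 < 4 on the vertex set. Then K (dimension 1) consists of the simplices:

  0-simplices (5): [0], [1], [2], [3], [4]
  1-simplices (5): [0,3], [0,4], [1,2], [1,3], [2,4]

giving chain groups C_0 ≅ Z^5, C_1 ≅ Z^5.

The boundary map ∂_1: C_1 → C_0 is given by ∂[p,q] = [q] − [p]. For instance
  ∂[0,4] = [4] − [0].
The 5×5 boundary matrix has rank 4 and Smith normal form diag(1,1,1,1).

Now H_k = ker ∂_k / im ∂_{k+1}, so:

  H_1: rank ker ∂_1 − rank ∂_2 = (5 − 4) − 0 = 1, and there is no ∂_2, so H_1 = Z.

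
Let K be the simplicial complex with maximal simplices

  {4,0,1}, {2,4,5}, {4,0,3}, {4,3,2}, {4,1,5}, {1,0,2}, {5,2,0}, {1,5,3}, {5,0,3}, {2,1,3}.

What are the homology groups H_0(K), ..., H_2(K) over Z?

Take the total order 0 < 1 < 2 < 3 < 4 < 5 on the vertex set. Then K (dimension 2) consists of the simplices:

  0-simplices (6): [0], [1], [2], [3], [4], [5]
  1-simplices (15): [0,1], [0,2], [0,3], [0,4], [0,5], [1,2], [1,3], [1,4], [1,5], [2,3], [2,4], [2,5], [3,4], [3,5], [4,5]
  2-simplices (10): [0,1,2], [0,1,4], [0,2,5], [0,3,4], [0,3,5], [1,2,3], [1,3,5], [1,4,5], [2,3,4], [2,4,5]

so the chain groups are C_0 ≅ Z^6, C_1 ≅ Z^15, C_2 ≅ Z^10.

∂_1: C_1 → C_0 maps an edge to its endpoints' difference, ∂[p,q] = q − p.
As a 6×15 matrix over Z this has rank 5, with invariant factors (1,1,1,1,1).

The boundary map ∂_2: C_2 → C_1 sends each 2-simplex [p,q,r] to [q,r] − [p,r] + [p,q]. For instance
  ∂[1,4,5] = [4,5] − [1,5] + [1,4],
  ∂[2,4,5] = [4,5] − [2,5] + [2,4].
The 15×10 boundary matrix has rank 10 and Smith normal form diag(1,1,1,1,1,1,1,1,1,2).

From H_k ≅ ker(∂_k) / im(∂_{k+1}) we obtain:

  H_0: rank C_0 − rank ∂_1 = 6 − 5 = 1, and the invariant factors of ∂_1 are all 1, so H_0 = Z.
  H_1: rank ker ∂_1 − rank ∂_2 = (15 − 5) − 10 = 0, and ∂_2 has invariant factor 2 > 1, so H_1 = Z_2.
  H_2: rank ker ∂_2 − rank ∂_3 = (10 − 10) − 0 = 0, and there is no ∂_3, so H_2 = 0.

As a check, the Euler characteristic is 6 − 15 + 10 = 1, which agrees with 1 − 0 + 0 = 1.

H_0 = Z,  H_1 = Z_2,  H_2 = 0.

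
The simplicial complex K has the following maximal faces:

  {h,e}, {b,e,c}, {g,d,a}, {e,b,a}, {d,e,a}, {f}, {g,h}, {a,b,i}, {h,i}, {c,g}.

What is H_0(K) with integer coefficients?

Take the total order a < b < c < d < e < f < g < h < i on the vertex set. Then K (dimension 2) consists of the simplices:

  0-simplices (9): a, b, c, d, e, f, g, h, i
  1-simplices (15): ab, ad, ae, ag, ai, bc, be, bi, ce, cg, de, dg, eh, gh, hi
  2-simplices (5): abe, abi, ade, adg, bce

giving chain groups C_0 ≅ Z^9, C_1 ≅ Z^15, C_2 ≅ Z^5.

∂_1: C_1 → C_0 sends each edge [p,q] (with p < q) to q − p. For instance
  ∂hi = i − h.
This gives a 9×15 integer matrix of rank 7; reducing to Smith normal form yields diagonal entries (1,1,1,1,1,1,1).

Boundary ∂_2: C_2 → C_1 maps a triangle to the signed sum of its edges. For instance
  ∂bce = ce − be + bc,
  ∂ade = de − ae + ad.
This gives a 15×5 integer matrix of rank 5; reducing to Smith normal form yields diagonal entries (1,1,1,1,1).

From H_k ≅ ker(∂_k) / im(∂_{k+1}) we obtain:

  H_0: rank C_0 − rank ∂_1 = 9 − 7 = 2, and the invariant factors of ∂_1 are all 1, so H_0 ≅ Z^2.

H_0 ≅ Z^2.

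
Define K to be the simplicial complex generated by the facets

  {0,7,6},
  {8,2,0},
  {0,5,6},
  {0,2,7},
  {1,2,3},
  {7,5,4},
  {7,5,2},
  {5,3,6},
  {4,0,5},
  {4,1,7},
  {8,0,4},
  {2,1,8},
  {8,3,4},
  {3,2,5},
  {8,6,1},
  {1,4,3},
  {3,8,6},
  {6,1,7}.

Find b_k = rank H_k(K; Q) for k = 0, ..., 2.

b_0 = 1, b_1 = 1, b_2 = 0.

We work with the vertex ordering 0 < 1 < 2 < 3 < 4 < 5 < 6 < 7 < 8. The simplices of K, each written with vertices in increasing order, are:

  0-simplices (9): [0], [1], [2], [3], [4], [5], [6], [7], [8]
  1-simplices (27): (27 of them)
  2-simplices (18): [0,2,7], [0,2,8], [0,4,5], [0,4,8], [0,5,6], [0,6,7], [1,2,3], [1,2,8], [1,3,4], [1,4,7], [1,6,7], [1,6,8], [2,3,5], [2,5,7], [3,4,8], [3,5,6], [3,6,8], [4,5,7]

Hence C_0 ≅ Z^9, C_1 ≅ Z^27, C_2 ≅ Z^18.

∂_1: C_1 → C_0 sends each edge [p,q] (with p < q) to q − p. For instance
  ∂[2,5] = [5] − [2].
This gives a 9×27 integer matrix of rank 8; reducing to Smith normal form yields diagonal entries (1,1,1,1,1,1,1,1).

Boundary ∂_2: C_2 → C_1 acts by ∂[p,q,r] = [q,r] − [p,r] + [p,q]. For instance
  ∂[0,4,5] = [4,5] − [0,5] + [0,4],
  ∂[0,5,6] = [5,6] − [0,6] + [0,5].
This gives a 27×18 integer matrix of rank 18; reducing to Smith normal form yields diagonal entries (1,1,1,1,1,1,1,1,1,1,1,1,1,1,1,1,1,2).

Now H_k = ker ∂_k / im ∂_{k+1}, so:

  H_0: rank C_0 − rank ∂_1 = 9 − 8 = 1, and the invariant factors of ∂_1 are all 1, so H_0 ≅ Z.
  H_1: rank ker ∂_1 − rank ∂_2 = (27 − 8) − 18 = 1, and ∂_2 has invariant factor 2 > 1, so H_1 ≅ Z ⊕ Z/2Z.
  H_2: rank ker ∂_2 − rank ∂_3 = (18 − 18) − 0 = 0, and there is no ∂_3, so H_2 ≅ 0.

Hence the Betti numbers are b_0 = 1, b_1 = 1, b_2 = 0.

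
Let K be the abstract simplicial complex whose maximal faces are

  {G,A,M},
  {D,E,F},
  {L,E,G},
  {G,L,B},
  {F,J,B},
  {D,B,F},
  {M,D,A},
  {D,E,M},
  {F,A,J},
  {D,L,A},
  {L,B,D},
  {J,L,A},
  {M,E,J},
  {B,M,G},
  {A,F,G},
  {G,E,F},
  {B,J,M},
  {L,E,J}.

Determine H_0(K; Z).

Order the vertices as A < B < D < E < F < G < J < L < M. Listing each simplex with vertices in this order, K has dimension 2 with simplices:

  0-simplices (9): A, B, D, E, F, G, J, L, M
  1-simplices (27): AD, AF, AG, AJ, AL, AM, BD, BF, BG, BJ, BL, BM, DE, DF, DL, DM, EF, EG, EJ, EL, EM, FG, FJ, GL, GM, JL, JM
  2-simplices (18): ADL, ADM, AFG, AFJ, AGM, AJL, BDF, BDL, BFJ, BGL, BGM, BJM, DEF, DEM, EFG, EGL, EJL, EJM

so the chain groups are C_0 ≅ Z^9, C_1 ≅ Z^27, C_2 ≅ Z^18.

Boundary ∂_1: C_1 → C_0 sends each edge [p,q] (with p < q) to q − p. For instance
  ∂DF = F − D.
This gives a 9×27 integer matrix of rank 8; reducing to Smith normal form yields diagonal entries (1,1,1,1,1,1,1,1).

Boundary ∂_2: C_2 → C_1 acts by ∂[p,q,r] = [q,r] − [p,r] + [p,q]. For instance
  ∂BDL = DL − BL + BD,
  ∂EGL = GL − EL + EG.
This gives a 27×18 integer matrix of rank 17; reducing to Smith normal form yields diagonal entries (1,1,1,1,1,1,1,1,1,1,1,1,1,1,1,1,1).

Computing H_k = (kernel of ∂_k) / (image of ∂_{k+1}):

  H_0: rank C_0 − rank ∂_1 = 9 − 8 = 1, and the invariant factors of ∂_1 are all 1, so H_0 = Z.

H_0 ≅ Z.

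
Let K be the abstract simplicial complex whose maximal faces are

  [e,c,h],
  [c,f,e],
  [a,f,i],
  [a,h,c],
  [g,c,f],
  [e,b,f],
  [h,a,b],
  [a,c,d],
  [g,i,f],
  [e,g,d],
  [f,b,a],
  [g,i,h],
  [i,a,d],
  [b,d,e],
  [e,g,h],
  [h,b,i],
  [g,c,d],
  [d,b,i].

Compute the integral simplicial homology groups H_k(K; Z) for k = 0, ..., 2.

H_0 = Z,  H_1 = Z × Z/2,  H_2 = 0.

K has 9 vertices, 27 edges, 18 triangles.
rank ∂_0 = 0, rank ∂_1 = 8 ⇒ b_0 = 9 − 0 − 8 = 1; all invariant factors of ∂_1 are 1 so no torsion. So H_0 = Z.
rank ∂_1 = 8, rank ∂_2 = 18 ⇒ b_1 = 27 − 8 − 18 = 1; ∂_2 has invariant factor(s) [2] giving torsion. So H_1 = Z × Z/2.
rank ∂_2 = 18, rank ∂_3 = 0 ⇒ b_2 = 18 − 18 − 0 = 0. So H_2 = 0.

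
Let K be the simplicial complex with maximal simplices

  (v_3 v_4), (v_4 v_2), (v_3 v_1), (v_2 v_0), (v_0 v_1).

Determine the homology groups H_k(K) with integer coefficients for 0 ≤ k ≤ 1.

Take the total order v_0 < v_1 < v_2 < v_3 < v_4 on the vertex set. Then K (dimension 1) consists of the simplices:

  0-simplices (5): [v_0], [v_1], [v_2], [v_3], [v_4]
  1-simplices (5): [v_0,v_1], [v_0,v_2], [v_1,v_3], [v_2,v_4], [v_3,v_4]

Hence C_0 ≅ Z^5, C_1 ≅ Z^5.

∂_1: C_1 → C_0 is given by ∂[p,q] = [q] − [p]. For instance
  ∂[v_0,v_1] = [v_1] − [v_0].
The resulting 5×5 matrix has rank 4, and its Smith normal form has invariant factors (1,1,1,1).

From H_k ≅ ker(∂_k) / im(∂_{k+1}) we obtain:

  H_0: rank C_0 − rank ∂_1 = 5 − 4 = 1, and the invariant factors of ∂_1 are all 1, so H_0 = Z.
  H_1: rank ker ∂_1 − rank ∂_2 = (5 − 4) − 0 = 1, and there is no ∂_2, so H_1 = Z.

H_0 = Z,  H_1 = Z.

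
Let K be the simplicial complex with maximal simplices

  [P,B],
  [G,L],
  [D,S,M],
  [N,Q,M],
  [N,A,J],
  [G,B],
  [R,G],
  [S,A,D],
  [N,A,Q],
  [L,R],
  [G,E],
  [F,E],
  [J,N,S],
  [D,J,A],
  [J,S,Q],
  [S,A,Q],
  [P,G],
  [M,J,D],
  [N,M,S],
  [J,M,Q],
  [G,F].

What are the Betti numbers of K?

Take the total order A < B < D < E < F < G < J < L < M < N < P < Q < R < S on the vertex set. Then K (dimension 2) consists of the simplices:

  0-simplices (14): A, B, D, E, F, G, J, L, M, N, P, Q, R, S
  1-simplices (27): AD, AJ, AN, AQ, AS, BG, BP, DJ, DM, DS, EF, EG, FG, GL, GP, GR, JM, JN, JQ, JS, LR, MN, MQ, MS, NQ, NS, QS
  2-simplices (12): ADJ, ADS, AJN, ANQ, AQS, DJM, DMS, JMQ, JNS, JQS, MNQ, MNS

Hence C_0 ≅ Z^14, C_1 ≅ Z^27, C_2 ≅ Z^12.

Boundary ∂_1: C_1 → C_0 sends each edge [p,q] (with p < q) to q − p.
As a 14×27 matrix over Z this has rank 12, with invariant factors (1,1,1,1,1,1,1,1,1,1,1,1).

Boundary ∂_2: C_2 → C_1 sends each 2-simplex [p,q,r] to [q,r] − [p,r] + [p,q]. For instance
  ∂MNQ = NQ − MQ + MN,
  ∂JMQ = MQ − JQ + JM.
The resulting 27×12 matrix has rank 12, and its Smith normal form has invariant factors (1,1,1,1,1,1,1,1,1,1,1,2).

Now H_k = ker ∂_k / im ∂_{k+1}, so:

  H_0: rank C_0 − rank ∂_1 = 14 − 12 = 2, and the invariant factors of ∂_1 are all 1, so H_0 = Z^2.
  H_1: rank ker ∂_1 − rank ∂_2 = (27 − 12) − 12 = 3, and ∂_2 has invariant factor 2 > 1, so H_1 = Z^3 ⊕ Z_2.
  H_2: rank ker ∂_2 − rank ∂_3 = (12 − 12) − 0 = 0, and there is no ∂_3, so H_2 = 0.

Hence the Betti numbers are b_0 = 2, b_1 = 3, b_2 = 0.

b_0 = 2, b_1 = 3, b_2 = 0.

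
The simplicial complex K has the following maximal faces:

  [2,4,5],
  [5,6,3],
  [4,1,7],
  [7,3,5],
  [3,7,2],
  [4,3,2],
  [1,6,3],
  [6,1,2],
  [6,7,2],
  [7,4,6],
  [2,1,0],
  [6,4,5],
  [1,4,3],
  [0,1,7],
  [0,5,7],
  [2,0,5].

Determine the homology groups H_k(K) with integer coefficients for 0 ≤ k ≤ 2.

H_0 ≅ Z,  H_1 ≅ Z^2,  H_2 ≅ Z.

K has 8 vertices, 24 edges, 16 triangles.
rank ∂_0 = 0, rank ∂_1 = 7 ⇒ b_0 = 8 − 0 − 7 = 1; all invariant factors of ∂_1 are 1 so no torsion. So H_0 = Z.
rank ∂_1 = 7, rank ∂_2 = 15 ⇒ b_1 = 24 − 7 − 15 = 2; all invariant factors of ∂_2 are 1 so no torsion. So H_1 = Z^2.
rank ∂_2 = 15, rank ∂_3 = 0 ⇒ b_2 = 16 − 15 − 0 = 1. So H_2 = Z.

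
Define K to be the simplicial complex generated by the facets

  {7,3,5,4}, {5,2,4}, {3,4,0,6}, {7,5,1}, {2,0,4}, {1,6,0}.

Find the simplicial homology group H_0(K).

K has 8 vertices, 18 edges, 12 triangles, 2 3-simplices.
rank ∂_0 = 0, rank ∂_1 = 7 ⇒ b_0 = 8 − 0 − 7 = 1; all invariant factors of ∂_1 are 1 so no torsion. So H_0 = Z.

H_0 = Z.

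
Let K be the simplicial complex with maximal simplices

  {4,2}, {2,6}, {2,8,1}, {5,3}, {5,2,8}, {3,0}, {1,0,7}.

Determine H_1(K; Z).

H_1 ≅ Z.

Fix the vertex order 0 < 1 < 2 < 3 < 4 < 5 < 6 < 7 < 8 and write every simplex with vertices in increasing order. Then dim K = 2 and the simplices of K are:

  0-simplices (9): [0], [1], [2], [3], [4], [5], [6], [7], [8]
  1-simplices (12): [0,1], [0,3], [0,7], [1,2], [1,7], [1,8], [2,4], [2,5], [2,6], [2,8], [3,5], [5,8]
  2-simplices (3): [0,1,7], [1,2,8], [2,5,8]

Hence C_0 ≅ Z^9, C_1 ≅ Z^12, C_2 ≅ Z^3.

Boundary ∂_1: C_1 → C_0 is given by ∂[p,q] = [q] − [p].
As a 9×12 matrix over Z this has rank 8, with invariant factors (1,1,1,1,1,1,1,1).

Boundary ∂_2: C_2 → C_1 sends each 2-simplex [p,q,r] to [q,r] − [p,r] + [p,q]. For instance
  ∂[0,1,7] = [1,7] − [0,7] + [0,1],
  ∂[1,2,8] = [2,8] − [1,8] + [1,2].
This gives a 12×3 integer matrix of rank 3; reducing to Smith normal form yields diagonal entries (1,1,1).

Now H_k = ker ∂_k / im ∂_{k+1}, so:

  H_1: rank ker ∂_1 − rank ∂_2 = (12 − 8) − 3 = 1, and the invariant factors of ∂_2 are all 1, so H_1 = Z.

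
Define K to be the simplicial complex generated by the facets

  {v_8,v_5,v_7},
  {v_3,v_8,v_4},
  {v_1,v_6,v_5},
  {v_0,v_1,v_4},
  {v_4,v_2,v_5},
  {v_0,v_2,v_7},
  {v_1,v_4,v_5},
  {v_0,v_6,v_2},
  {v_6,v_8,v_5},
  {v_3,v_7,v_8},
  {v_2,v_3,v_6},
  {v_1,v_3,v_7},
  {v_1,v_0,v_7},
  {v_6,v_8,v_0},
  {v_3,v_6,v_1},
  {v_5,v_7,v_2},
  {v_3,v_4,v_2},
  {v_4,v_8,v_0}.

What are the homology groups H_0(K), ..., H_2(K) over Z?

Fix the vertex order v_0 < v_1 < v_2 < v_3 < v_4 < v_5 < v_6 < v_7 < v_8 and write every simplex with vertices in increasing order. Then dim K = 2 and the simplices of K are:

  0-simplices (9): [v_0], [v_1], [v_2], [v_3], [v_4], [v_5], [v_6], [v_7], [v_8]
  1-simplices (27): (27 of them)
  2-simplices (18): (18 of them)

giving chain groups C_0 ≅ Z^9, C_1 ≅ Z^27, C_2 ≅ Z^18.

Boundary ∂_1: C_1 → C_0 sends each edge [p,q] (with p < q) to q − p. For instance
  ∂[v_1,v_7] = [v_7] − [v_1].
This gives a 9×27 integer matrix of rank 8; reducing to Smith normal form yields diagonal entries (1,1,1,1,1,1,1,1).

Boundary ∂_2: C_2 → C_1 sends each 2-simplex [p,q,r] to [q,r] − [p,r] + [p,q]. For instance
  ∂[v_2,v_4,v_5] = [v_4,v_5] − [v_2,v_5] + [v_2,v_4],
  ∂[v_2,v_5,v_7] = [v_5,v_7] − [v_2,v_7] + [v_2,v_5].
As a 27×18 matrix over Z this has rank 17, with invariant factors (1,1,1,1,1,1,1,1,1,1,1,1,1,1,1,1,1).

Reading off H_k = ker ∂_k / im ∂_{k+1}:

  H_0: rank C_0 − rank ∂_1 = 9 − 8 = 1, and the invariant factors of ∂_1 are all 1, so H_0 = Z.
  H_1: rank ker ∂_1 − rank ∂_2 = (27 − 8) − 17 = 2, and the invariant factors of ∂_2 are all 1, so H_1 = Z^2.
  H_2: rank ker ∂_2 − rank ∂_3 = (18 − 17) − 0 = 1, and there is no ∂_3, so H_2 = Z.

H_0 ≅ Z,  H_1 ≅ Z^2,  H_2 ≅ Z.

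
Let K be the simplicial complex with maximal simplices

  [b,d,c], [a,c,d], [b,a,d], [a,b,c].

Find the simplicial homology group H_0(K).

H_0 ≅ Z.

We work with the vertex ordering a < b < c < d. The simplices of K, each written with vertices in increasing order, are:

  0-simplices (4): a, b, c, d
  1-simplices (6): ab, ac, ad, bc, bd, cd
  2-simplices (4): abc, abd, acd, bcd

Hence C_0 ≅ Z^4, C_1 ≅ Z^6, C_2 ≅ Z^4.

The boundary map ∂_1: C_1 → C_0 sends each edge [p,q] (with p < q) to q − p. For instance
  ∂bc = c − b.
The resulting 4×6 matrix has rank 3, and its Smith normal form has invariant factors (1,1,1).

Boundary ∂_2: C_2 → C_1 maps a triangle to the signed sum of its edges. For instance
  ∂abc = bc − ac + ab,
  ∂acd = cd − ad + ac.
As a 6×4 matrix over Z this has rank 3, with invariant factors (1,1,1).

From H_k ≅ ker(∂_k) / im(∂_{k+1}) we obtain:

  H_0: rank C_0 − rank ∂_1 = 4 − 3 = 1, and the invariant factors of ∂_1 are all 1, so H_0 = Z.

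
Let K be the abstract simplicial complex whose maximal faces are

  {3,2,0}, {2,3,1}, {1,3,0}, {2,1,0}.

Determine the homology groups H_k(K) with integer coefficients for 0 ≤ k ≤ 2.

We work with the vertex ordering 0 < 1 < 2 < 3. The simplices of K, each written with vertices in increasing order, are:

  0-simplices (4): [0], [1], [2], [3]
  1-simplices (6): [0,1], [0,2], [0,3], [1,2], [1,3], [2,3]
  2-simplices (4): [0,1,2], [0,1,3], [0,2,3], [1,2,3]

so the chain groups are C_0 ≅ Z^4, C_1 ≅ Z^6, C_2 ≅ Z^4.

Boundary ∂_1: C_1 → C_0 sends each edge [p,q] (with p < q) to q − p. For instance
  ∂[2,3] = [3] − [2].
The 4×6 boundary matrix has rank 3 and Smith normal form diag(1,1,1).

Boundary ∂_2: C_2 → C_1 sends each 2-simplex [p,q,r] to [q,r] − [p,r] + [p,q]. For instance
  ∂[0,1,3] = [1,3] − [0,3] + [0,1],
  ∂[0,1,2] = [1,2] − [0,2] + [0,1].
The resulting 6×4 matrix has rank 3, and its Smith normal form has invariant factors (1,1,1).

From H_k ≅ ker(∂_k) / im(∂_{k+1}) we obtain:

  H_0: rank C_0 − rank ∂_1 = 4 − 3 = 1, and the invariant factors of ∂_1 are all 1, so H_0 ≅ Z.
  H_1: rank ker ∂_1 − rank ∂_2 = (6 − 3) − 3 = 0, and the invariant factors of ∂_2 are all 1, so H_1 ≅ 0.
  H_2: rank ker ∂_2 − rank ∂_3 = (4 − 3) − 0 = 1, and there is no ∂_3, so H_2 ≅ Z.

(K is a triangulation of the 2-sphere S^2.)

H_0 = Z,  H_1 = 0,  H_2 = Z.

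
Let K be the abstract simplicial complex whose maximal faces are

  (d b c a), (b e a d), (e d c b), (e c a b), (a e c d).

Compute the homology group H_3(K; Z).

K has 5 vertices, 10 edges, 10 triangles, 5 3-simplices.
rank ∂_3 = 4, rank ∂_4 = 0 ⇒ b_3 = 5 − 4 − 0 = 1. So H_3 = Z.

H_3 = Z.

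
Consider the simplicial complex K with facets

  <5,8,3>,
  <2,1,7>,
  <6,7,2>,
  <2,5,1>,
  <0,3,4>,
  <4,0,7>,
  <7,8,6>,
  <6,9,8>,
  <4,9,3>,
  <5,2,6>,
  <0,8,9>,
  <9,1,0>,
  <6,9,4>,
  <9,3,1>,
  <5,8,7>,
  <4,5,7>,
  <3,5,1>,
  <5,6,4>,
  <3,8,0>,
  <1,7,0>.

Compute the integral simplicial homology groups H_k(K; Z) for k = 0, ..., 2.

H_0 ≅ Z,  H_1 ≅ Z × Z/2,  H_2 = 0.

We work with the vertex ordering 0 < 1 < 2 < 3 < 4 < 5 < 6 < 7 < 8 < 9. The simplices of K, each written with vertices in increasing order, are:

  0-simplices (10): [0], [1], [2], [3], [4], [5], [6], [7], [8], [9]
  1-simplices (30): (30 of them)
  2-simplices (20): (20 of them)

giving chain groups C_0 ≅ Z^10, C_1 ≅ Z^30, C_2 ≅ Z^20.

∂_1: C_1 → C_0 is given by ∂[p,q] = [q] − [p]. For instance
  ∂[4,5] = [5] − [4].
The resulting 10×30 matrix has rank 9, and its Smith normal form has invariant factors (1,1,1,1,1,1,1,1,1).

∂_2: C_2 → C_1 acts by ∂[p,q,r] = [q,r] − [p,r] + [p,q]. For instance
  ∂[2,5,6] = [5,6] − [2,6] + [2,5],
  ∂[4,6,9] = [6,9] − [4,9] + [4,6].
This gives a 30×20 integer matrix of rank 20; reducing to Smith normal form yields diagonal entries (1,1,1,1,1,1,1,1,1,1,1,1,1,1,1,1,1,1,1,2).

Reading off H_k = ker ∂_k / im ∂_{k+1}:

  H_0: rank C_0 − rank ∂_1 = 10 − 9 = 1, and the invariant factors of ∂_1 are all 1, so H_0 = Z.
  H_1: rank ker ∂_1 − rank ∂_2 = (30 − 9) − 20 = 1, and ∂_2 has invariant factor 2 > 1, so H_1 = Z × Z/2.
  H_2: rank ker ∂_2 − rank ∂_3 = (20 − 20) − 0 = 0, and there is no ∂_3, so H_2 = 0.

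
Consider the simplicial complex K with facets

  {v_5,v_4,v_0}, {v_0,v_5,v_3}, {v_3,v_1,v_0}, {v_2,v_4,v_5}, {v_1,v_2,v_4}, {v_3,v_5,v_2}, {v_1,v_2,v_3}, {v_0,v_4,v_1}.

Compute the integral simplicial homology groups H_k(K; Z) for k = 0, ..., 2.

H_0 ≅ Z,  H_1 = 0,  H_2 ≅ Z.

We work with the vertex ordering v_0 < v_1 < v_2 < v_3 < v_4 < v_5. The simplices of K, each written with vertices in increasing order, are:

  0-simplices (6): [v_0], [v_1], [v_2], [v_3], [v_4], [v_5]
  1-simplices (12): [v_0,v_1], [v_0,v_3], [v_0,v_4], [v_0,v_5], [v_1,v_2], [v_1,v_3], [v_1,v_4], [v_2,v_3], [v_2,v_4], [v_2,v_5], [v_3,v_5], [v_4,v_5]
  2-simplices (8): [v_0,v_1,v_3], [v_0,v_1,v_4], [v_0,v_3,v_5], [v_0,v_4,v_5], [v_1,v_2,v_3], [v_1,v_2,v_4], [v_2,v_3,v_5], [v_2,v_4,v_5]

giving chain groups C_0 ≅ Z^6, C_1 ≅ Z^12, C_2 ≅ Z^8.

Boundary ∂_1: C_1 → C_0 is given by ∂[p,q] = [q] − [p].
The 6×12 boundary matrix has rank 5 and Smith normal form diag(1,1,1,1,1).

∂_2: C_2 → C_1 acts by ∂[p,q,r] = [q,r] − [p,r] + [p,q]. For instance
  ∂[v_0,v_1,v_3] = [v_1,v_3] − [v_0,v_3] + [v_0,v_1],
  ∂[v_0,v_4,v_5] = [v_4,v_5] − [v_0,v_5] + [v_0,v_4].
This gives a 12×8 integer matrix of rank 7; reducing to Smith normal form yields diagonal entries (1,1,1,1,1,1,1).

Reading off H_k = ker ∂_k / im ∂_{k+1}:

  H_0: rank C_0 − rank ∂_1 = 6 − 5 = 1, and the invariant factors of ∂_1 are all 1, so H_0 = Z.
  H_1: rank ker ∂_1 − rank ∂_2 = (12 − 5) − 7 = 0, and the invariant factors of ∂_2 are all 1, so H_1 = 0.
  H_2: rank ker ∂_2 − rank ∂_3 = (8 − 7) − 0 = 1, and there is no ∂_3, so H_2 = Z.

(K is a triangulation of the 2-sphere S^2.)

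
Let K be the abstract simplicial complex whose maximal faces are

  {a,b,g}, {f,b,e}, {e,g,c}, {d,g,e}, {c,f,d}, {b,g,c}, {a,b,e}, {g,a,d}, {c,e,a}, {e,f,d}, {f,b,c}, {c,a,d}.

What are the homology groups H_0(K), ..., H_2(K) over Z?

H_0 ≅ Z,  H_1 ≅ Z/2Z,  H_2 = 0.

We work with the vertex ordering a < b < c < d < e < f < g. The simplices of K, each written with vertices in increasing order, are:

  0-simplices (7): a, b, c, d, e, f, g
  1-simplices (18): ab, ac, ad, ae, ag, bc, be, bf, bg, cd, ce, cf, cg, de, df, dg, ef, eg
  2-simplices (12): abe, abg, acd, ace, adg, bcf, bcg, bef, cdf, ceg, def, deg

Hence C_0 ≅ Z^7, C_1 ≅ Z^18, C_2 ≅ Z^12.

∂_1: C_1 → C_0 maps an edge to its endpoints' difference, ∂[p,q] = q − p. For instance
  ∂ab = b − a.
As a 7×18 matrix over Z this has rank 6, with invariant factors (1,1,1,1,1,1).

The boundary map ∂_2: C_2 → C_1 sends each 2-simplex [p,q,r] to [q,r] − [p,r] + [p,q]. For instance
  ∂acd = cd − ad + ac,
  ∂deg = eg − dg + de.
As a 18×12 matrix over Z this has rank 12, with invariant factors (1,1,1,1,1,1,1,1,1,1,1,2).

From H_k ≅ ker(∂_k) / im(∂_{k+1}) we obtain:

  H_0: rank C_0 − rank ∂_1 = 7 − 6 = 1, and the invariant factors of ∂_1 are all 1, so H_0 = Z.
  H_1: rank ker ∂_1 − rank ∂_2 = (18 − 6) − 12 = 0, and ∂_2 has invariant factor 2 > 1, so H_1 = Z/2Z.
  H_2: rank ker ∂_2 − rank ∂_3 = (12 − 12) − 0 = 0, and there is no ∂_3, so H_2 = 0.

As a check, the Euler characteristic is 7 − 18 + 12 = 1, which agrees with 1 − 0 + 0 = 1.
(K is a triangulation of the real projective plane RP^2.)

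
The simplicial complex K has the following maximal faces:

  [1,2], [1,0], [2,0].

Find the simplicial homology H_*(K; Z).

H_0 = Z,  H_1 = Z.

K has 3 vertices, 3 edges.
rank ∂_0 = 0, rank ∂_1 = 2 ⇒ b_0 = 3 − 0 − 2 = 1; all invariant factors of ∂_1 are 1 so no torsion. So H_0 ≅ Z.
rank ∂_1 = 2, rank ∂_2 = 0 ⇒ b_1 = 3 − 2 − 0 = 1. So H_1 ≅ Z.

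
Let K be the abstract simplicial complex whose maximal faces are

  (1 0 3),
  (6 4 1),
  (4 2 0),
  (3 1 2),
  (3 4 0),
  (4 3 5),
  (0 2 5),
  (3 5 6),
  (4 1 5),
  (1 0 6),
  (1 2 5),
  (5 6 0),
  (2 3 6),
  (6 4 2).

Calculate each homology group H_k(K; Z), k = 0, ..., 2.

We work with the vertex ordering 0 < 1 < 2 < 3 < 4 < 5 < 6. The simplices of K, each written with vertices in increasing order, are:

  0-simplices (7): [0], [1], [2], [3], [4], [5], [6]
  1-simplices (21): [0,1], [0,2], [0,3], [0,4], [0,5], [0,6], [1,2], [1,3], [1,4], [1,5], [1,6], [2,3], [2,4], [2,5], [2,6], [3,4], [3,5], [3,6], [4,5], [4,6], [5,6]
  2-simplices (14): [0,1,3], [0,1,6], [0,2,4], [0,2,5], [0,3,4], [0,5,6], [1,2,3], [1,2,5], [1,4,5], [1,4,6], [2,3,6], [2,4,6], [3,4,5], [3,5,6]

Hence C_0 ≅ Z^7, C_1 ≅ Z^21, C_2 ≅ Z^14.

The boundary map ∂_1: C_1 → C_0 maps an edge to its endpoints' difference, ∂[p,q] = q − p.
The resulting 7×21 matrix has rank 6, and its Smith normal form has invariant factors (1,1,1,1,1,1).

∂_2: C_2 → C_1 sends each 2-simplex [p,q,r] to [q,r] − [p,r] + [p,q]. For instance
  ∂[0,1,3] = [1,3] − [0,3] + [0,1],
  ∂[0,3,4] = [3,4] − [0,4] + [0,3].
The 21×14 boundary matrix has rank 13 and Smith normal form diag(1,1,1,1,1,1,1,1,1,1,1,1,1).

From H_k ≅ ker(∂_k) / im(∂_{k+1}) we obtain:

  H_0: rank C_0 − rank ∂_1 = 7 − 6 = 1, and the invariant factors of ∂_1 are all 1, so H_0 ≅ Z.
  H_1: rank ker ∂_1 − rank ∂_2 = (21 − 6) − 13 = 2, and the invariant factors of ∂_2 are all 1, so H_1 ≅ Z^2.
  H_2: rank ker ∂_2 − rank ∂_3 = (14 − 13) − 0 = 1, and there is no ∂_3, so H_2 ≅ Z.

H_0 = Z,  H_1 = Z^2,  H_2 = Z.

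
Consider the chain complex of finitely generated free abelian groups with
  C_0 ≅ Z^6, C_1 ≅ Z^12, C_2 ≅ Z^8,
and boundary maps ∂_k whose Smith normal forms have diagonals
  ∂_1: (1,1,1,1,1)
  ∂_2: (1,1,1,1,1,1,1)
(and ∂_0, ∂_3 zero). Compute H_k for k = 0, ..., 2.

H_0: b_0 = 6 − 0 − 5 = 1; torsion from ∂_1 factors > 1: none. So H_0 ≅ Z.
H_1: b_1 = 12 − 5 − 7 = 0; torsion from ∂_2 factors > 1: none. So H_1 ≅ 0.
H_2: b_2 = 8 − 7 − 0 = 1; torsion from ∂_3 factors > 1: none. So H_2 ≅ Z.

H_0 ≅ Z,  H_1 = 0,  H_2 ≅ Z.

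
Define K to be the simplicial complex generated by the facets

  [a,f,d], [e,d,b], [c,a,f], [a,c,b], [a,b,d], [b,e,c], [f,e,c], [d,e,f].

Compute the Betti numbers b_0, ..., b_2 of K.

b_0 = 1, b_1 = 0, b_2 = 1.

Order the vertices as a < b < c < d < e < f. Listing each simplex with vertices in this order, K has dimension 2 with simplices:

  0-simplices (6): a, b, c, d, e, f
  1-simplices (12): ab, ac, ad, af, bc, bd, be, ce, cf, de, df, ef
  2-simplices (8): abc, abd, acf, adf, bce, bde, cef, def

giving chain groups C_0 ≅ Z^6, C_1 ≅ Z^12, C_2 ≅ Z^8.

∂_1: C_1 → C_0 sends each edge [p,q] (with p < q) to q − p. For instance
  ∂df = f − d.
The 6×12 boundary matrix has rank 5 and Smith normal form diag(1,1,1,1,1).

Boundary ∂_2: C_2 → C_1 maps a triangle to the signed sum of its edges. For instance
  ∂abd = bd − ad + ab,
  ∂bce = ce − be + bc.
The resulting 12×8 matrix has rank 7, and its Smith normal form has invariant factors (1,1,1,1,1,1,1).

Reading off H_k = ker ∂_k / im ∂_{k+1}:

  H_0: rank C_0 − rank ∂_1 = 6 − 5 = 1, and the invariant factors of ∂_1 are all 1, so H_0 = Z.
  H_1: rank ker ∂_1 − rank ∂_2 = (12 − 5) − 7 = 0, and the invariant factors of ∂_2 are all 1, so H_1 = 0.
  H_2: rank ker ∂_2 − rank ∂_3 = (8 − 7) − 0 = 1, and there is no ∂_3, so H_2 = Z.

As a check, the Euler characteristic is 6 − 12 + 8 = 2, which agrees with 1 − 0 + 1 = 2.
(K is a triangulation of the 2-sphere S^2.)

Hence the Betti numbers are b_0 = 1, b_1 = 0, b_2 = 1.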